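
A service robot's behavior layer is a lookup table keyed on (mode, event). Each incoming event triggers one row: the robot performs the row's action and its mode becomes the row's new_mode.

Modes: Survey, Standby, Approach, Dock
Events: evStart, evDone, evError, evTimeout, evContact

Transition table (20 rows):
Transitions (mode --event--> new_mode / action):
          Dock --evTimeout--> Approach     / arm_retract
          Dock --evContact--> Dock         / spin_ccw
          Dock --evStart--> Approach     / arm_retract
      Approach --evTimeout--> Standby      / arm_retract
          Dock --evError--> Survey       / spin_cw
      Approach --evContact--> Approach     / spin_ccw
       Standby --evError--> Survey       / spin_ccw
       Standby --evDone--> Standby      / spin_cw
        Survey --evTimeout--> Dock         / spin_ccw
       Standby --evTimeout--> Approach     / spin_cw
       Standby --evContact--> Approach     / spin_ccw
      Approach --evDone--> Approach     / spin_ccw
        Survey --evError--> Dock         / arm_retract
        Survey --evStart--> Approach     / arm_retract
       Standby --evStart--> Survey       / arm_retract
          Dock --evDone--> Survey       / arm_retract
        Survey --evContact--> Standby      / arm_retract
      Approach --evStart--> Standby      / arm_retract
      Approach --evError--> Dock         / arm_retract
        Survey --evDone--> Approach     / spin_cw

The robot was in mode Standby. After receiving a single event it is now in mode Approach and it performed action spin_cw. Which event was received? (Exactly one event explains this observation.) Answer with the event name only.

try evStart: (Standby, evStart) → (Survey, arm_retract)
try evDone: (Standby, evDone) → (Standby, spin_cw)
try evError: (Standby, evError) → (Survey, spin_ccw)
try evTimeout: (Standby, evTimeout) → (Approach, spin_cw)  ← matches
try evContact: (Standby, evContact) → (Approach, spin_ccw)

evTimeout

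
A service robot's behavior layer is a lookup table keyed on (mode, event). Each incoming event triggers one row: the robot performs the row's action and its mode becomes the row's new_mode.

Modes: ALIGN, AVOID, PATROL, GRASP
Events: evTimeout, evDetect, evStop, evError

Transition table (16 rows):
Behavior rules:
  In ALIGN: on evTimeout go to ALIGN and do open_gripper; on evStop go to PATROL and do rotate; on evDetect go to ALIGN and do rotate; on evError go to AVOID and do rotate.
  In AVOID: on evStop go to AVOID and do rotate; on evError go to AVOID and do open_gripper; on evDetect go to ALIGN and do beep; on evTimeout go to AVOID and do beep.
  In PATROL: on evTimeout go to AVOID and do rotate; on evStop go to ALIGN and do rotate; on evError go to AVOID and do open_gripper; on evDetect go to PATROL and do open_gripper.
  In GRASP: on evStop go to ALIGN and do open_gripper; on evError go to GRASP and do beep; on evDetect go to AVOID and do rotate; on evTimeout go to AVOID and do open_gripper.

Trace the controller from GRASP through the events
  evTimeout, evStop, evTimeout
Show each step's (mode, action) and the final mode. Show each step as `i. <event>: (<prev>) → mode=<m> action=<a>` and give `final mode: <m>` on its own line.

1. evTimeout: (GRASP) → mode=AVOID action=open_gripper
2. evStop: (AVOID) → mode=AVOID action=rotate
3. evTimeout: (AVOID) → mode=AVOID action=beep

final mode: AVOID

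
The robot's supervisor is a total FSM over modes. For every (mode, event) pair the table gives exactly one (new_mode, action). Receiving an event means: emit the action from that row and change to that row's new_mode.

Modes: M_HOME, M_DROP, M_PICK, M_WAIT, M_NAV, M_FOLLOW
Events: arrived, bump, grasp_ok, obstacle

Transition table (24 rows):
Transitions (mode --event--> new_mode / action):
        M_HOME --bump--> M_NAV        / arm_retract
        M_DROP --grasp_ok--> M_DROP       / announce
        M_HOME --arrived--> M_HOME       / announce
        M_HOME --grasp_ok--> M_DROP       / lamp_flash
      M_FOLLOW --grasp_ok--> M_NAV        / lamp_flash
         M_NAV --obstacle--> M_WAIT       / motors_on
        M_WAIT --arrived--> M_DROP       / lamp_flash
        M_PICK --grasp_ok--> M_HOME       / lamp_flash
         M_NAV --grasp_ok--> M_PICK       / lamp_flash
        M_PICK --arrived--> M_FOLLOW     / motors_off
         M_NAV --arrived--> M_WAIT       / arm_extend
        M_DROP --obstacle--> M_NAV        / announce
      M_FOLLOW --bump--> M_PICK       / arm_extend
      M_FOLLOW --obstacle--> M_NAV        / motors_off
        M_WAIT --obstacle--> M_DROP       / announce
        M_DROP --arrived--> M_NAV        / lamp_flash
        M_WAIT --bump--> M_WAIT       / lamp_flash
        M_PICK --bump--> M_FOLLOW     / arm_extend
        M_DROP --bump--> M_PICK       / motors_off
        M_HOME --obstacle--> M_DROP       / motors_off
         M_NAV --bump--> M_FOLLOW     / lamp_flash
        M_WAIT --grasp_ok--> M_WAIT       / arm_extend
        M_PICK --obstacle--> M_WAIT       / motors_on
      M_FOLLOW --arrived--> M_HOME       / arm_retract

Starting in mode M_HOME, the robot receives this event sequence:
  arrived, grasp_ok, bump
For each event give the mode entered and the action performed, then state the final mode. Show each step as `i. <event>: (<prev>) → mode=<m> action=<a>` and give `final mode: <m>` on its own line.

final mode: M_PICK

1. arrived: (M_HOME) → mode=M_HOME action=announce
2. grasp_ok: (M_HOME) → mode=M_DROP action=lamp_flash
3. bump: (M_DROP) → mode=M_PICK action=motors_off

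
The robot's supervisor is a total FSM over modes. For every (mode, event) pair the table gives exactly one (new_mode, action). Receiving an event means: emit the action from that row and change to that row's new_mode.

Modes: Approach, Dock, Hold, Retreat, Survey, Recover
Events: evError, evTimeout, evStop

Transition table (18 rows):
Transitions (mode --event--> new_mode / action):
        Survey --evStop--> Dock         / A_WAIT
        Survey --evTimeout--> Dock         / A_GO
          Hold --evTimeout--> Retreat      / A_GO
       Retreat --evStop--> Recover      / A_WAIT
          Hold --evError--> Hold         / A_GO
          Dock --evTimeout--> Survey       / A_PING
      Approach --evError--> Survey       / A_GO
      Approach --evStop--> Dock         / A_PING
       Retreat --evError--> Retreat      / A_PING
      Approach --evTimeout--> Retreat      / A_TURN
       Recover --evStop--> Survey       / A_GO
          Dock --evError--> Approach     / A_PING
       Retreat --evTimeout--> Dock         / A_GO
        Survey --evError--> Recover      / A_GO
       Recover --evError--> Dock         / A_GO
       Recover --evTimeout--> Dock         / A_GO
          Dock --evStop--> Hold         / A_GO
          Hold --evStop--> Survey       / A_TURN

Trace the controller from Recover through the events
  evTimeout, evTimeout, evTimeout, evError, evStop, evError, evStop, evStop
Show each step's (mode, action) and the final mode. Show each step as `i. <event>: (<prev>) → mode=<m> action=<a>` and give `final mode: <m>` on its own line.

1. evTimeout: (Recover) → mode=Dock action=A_GO
2. evTimeout: (Dock) → mode=Survey action=A_PING
3. evTimeout: (Survey) → mode=Dock action=A_GO
4. evError: (Dock) → mode=Approach action=A_PING
5. evStop: (Approach) → mode=Dock action=A_PING
6. evError: (Dock) → mode=Approach action=A_PING
7. evStop: (Approach) → mode=Dock action=A_PING
8. evStop: (Dock) → mode=Hold action=A_GO

final mode: Hold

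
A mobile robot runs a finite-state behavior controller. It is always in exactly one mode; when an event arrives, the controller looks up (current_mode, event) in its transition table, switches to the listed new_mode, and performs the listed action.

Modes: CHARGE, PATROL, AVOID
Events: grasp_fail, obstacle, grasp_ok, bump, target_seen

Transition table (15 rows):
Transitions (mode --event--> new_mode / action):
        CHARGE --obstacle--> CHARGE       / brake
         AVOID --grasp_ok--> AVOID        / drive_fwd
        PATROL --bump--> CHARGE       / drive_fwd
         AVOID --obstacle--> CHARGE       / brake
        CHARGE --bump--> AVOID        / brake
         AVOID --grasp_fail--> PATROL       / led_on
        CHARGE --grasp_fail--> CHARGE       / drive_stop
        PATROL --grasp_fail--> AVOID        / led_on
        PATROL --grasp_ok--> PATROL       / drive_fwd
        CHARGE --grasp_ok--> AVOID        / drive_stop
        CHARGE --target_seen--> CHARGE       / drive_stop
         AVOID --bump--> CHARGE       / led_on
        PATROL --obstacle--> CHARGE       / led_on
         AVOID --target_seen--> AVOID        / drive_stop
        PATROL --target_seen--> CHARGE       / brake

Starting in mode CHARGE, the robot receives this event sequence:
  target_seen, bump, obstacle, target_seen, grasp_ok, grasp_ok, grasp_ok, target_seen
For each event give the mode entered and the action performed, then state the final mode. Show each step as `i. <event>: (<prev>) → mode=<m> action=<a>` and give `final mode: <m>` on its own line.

final mode: AVOID

1. target_seen: (CHARGE) → mode=CHARGE action=drive_stop
2. bump: (CHARGE) → mode=AVOID action=brake
3. obstacle: (AVOID) → mode=CHARGE action=brake
4. target_seen: (CHARGE) → mode=CHARGE action=drive_stop
5. grasp_ok: (CHARGE) → mode=AVOID action=drive_stop
6. grasp_ok: (AVOID) → mode=AVOID action=drive_fwd
7. grasp_ok: (AVOID) → mode=AVOID action=drive_fwd
8. target_seen: (AVOID) → mode=AVOID action=drive_stop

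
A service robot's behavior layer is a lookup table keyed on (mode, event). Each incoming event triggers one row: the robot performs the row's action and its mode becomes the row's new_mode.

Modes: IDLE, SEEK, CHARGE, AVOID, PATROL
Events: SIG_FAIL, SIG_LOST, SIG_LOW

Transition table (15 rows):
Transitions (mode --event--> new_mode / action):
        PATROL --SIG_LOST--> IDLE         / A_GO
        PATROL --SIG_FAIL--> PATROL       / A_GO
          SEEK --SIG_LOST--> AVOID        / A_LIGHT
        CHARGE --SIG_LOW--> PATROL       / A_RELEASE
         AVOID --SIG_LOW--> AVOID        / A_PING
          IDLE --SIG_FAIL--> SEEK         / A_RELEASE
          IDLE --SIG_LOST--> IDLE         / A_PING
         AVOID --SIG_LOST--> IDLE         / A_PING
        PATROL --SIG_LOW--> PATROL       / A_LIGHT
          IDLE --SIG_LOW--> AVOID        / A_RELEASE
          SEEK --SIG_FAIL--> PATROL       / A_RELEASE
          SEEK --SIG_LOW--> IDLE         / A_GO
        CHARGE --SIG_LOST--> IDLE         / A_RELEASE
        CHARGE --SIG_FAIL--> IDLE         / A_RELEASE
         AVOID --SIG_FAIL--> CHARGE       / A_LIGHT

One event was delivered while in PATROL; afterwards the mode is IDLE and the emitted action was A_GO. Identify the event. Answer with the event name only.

try SIG_FAIL: (PATROL, SIG_FAIL) → (PATROL, A_GO)
try SIG_LOST: (PATROL, SIG_LOST) → (IDLE, A_GO)  ← matches
try SIG_LOW: (PATROL, SIG_LOW) → (PATROL, A_LIGHT)

SIG_LOST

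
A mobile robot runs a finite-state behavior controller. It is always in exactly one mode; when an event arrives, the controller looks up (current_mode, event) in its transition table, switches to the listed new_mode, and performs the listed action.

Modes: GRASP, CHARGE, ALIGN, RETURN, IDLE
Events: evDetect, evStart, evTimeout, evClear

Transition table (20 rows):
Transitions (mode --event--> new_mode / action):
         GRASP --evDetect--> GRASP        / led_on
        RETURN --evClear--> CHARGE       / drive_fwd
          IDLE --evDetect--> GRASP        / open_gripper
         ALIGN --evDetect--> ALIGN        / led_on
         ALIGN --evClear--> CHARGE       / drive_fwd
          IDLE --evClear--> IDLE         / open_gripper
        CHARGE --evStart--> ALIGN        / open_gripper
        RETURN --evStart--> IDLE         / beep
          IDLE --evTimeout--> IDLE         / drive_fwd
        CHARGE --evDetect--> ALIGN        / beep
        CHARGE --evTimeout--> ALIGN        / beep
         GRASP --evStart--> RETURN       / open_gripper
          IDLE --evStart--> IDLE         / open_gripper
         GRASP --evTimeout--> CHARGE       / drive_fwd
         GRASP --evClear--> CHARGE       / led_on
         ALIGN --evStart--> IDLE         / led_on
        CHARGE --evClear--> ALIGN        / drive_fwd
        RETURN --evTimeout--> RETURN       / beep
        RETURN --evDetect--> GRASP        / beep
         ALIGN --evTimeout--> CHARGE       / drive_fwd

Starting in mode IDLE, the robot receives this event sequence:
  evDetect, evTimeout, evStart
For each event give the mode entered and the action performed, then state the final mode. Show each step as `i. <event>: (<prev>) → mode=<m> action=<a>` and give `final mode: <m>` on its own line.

1. evDetect: (IDLE) → mode=GRASP action=open_gripper
2. evTimeout: (GRASP) → mode=CHARGE action=drive_fwd
3. evStart: (CHARGE) → mode=ALIGN action=open_gripper

final mode: ALIGN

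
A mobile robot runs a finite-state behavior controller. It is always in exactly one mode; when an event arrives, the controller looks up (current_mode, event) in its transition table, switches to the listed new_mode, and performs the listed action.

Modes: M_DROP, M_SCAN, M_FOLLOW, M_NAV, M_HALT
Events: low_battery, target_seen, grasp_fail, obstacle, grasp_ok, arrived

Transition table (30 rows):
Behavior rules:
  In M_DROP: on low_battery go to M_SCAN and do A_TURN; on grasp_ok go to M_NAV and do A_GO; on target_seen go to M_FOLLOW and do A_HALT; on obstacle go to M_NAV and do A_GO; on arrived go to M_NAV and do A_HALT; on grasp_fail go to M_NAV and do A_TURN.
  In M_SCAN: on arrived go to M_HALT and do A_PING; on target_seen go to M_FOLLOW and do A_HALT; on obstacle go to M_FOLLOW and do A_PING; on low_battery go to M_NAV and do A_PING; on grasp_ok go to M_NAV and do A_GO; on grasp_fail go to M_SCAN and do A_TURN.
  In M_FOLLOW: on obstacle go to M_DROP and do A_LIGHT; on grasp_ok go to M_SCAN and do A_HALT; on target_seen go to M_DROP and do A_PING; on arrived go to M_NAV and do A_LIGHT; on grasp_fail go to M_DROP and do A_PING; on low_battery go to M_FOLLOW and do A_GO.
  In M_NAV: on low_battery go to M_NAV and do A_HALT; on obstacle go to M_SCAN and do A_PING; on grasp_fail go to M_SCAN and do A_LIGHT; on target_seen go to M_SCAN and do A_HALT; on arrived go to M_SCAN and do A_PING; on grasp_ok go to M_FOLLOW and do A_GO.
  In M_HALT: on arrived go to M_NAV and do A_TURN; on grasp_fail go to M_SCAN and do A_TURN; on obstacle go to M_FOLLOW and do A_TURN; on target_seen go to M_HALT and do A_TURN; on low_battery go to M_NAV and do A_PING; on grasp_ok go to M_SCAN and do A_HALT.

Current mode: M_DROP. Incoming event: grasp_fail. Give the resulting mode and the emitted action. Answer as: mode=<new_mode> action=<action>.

current mode = M_DROP; filter table to that mode:
  (M_DROP, low_battery) → (M_SCAN, A_TURN)
  (M_DROP, grasp_ok) → (M_NAV, A_GO)
  (M_DROP, target_seen) → (M_FOLLOW, A_HALT)
  (M_DROP, obstacle) → (M_NAV, A_GO)
  (M_DROP, arrived) → (M_NAV, A_HALT)
  (M_DROP, grasp_fail) → (M_NAV, A_TURN)  ← event matches
event = grasp_fail selects (M_NAV, A_TURN)

mode=M_NAV action=A_TURN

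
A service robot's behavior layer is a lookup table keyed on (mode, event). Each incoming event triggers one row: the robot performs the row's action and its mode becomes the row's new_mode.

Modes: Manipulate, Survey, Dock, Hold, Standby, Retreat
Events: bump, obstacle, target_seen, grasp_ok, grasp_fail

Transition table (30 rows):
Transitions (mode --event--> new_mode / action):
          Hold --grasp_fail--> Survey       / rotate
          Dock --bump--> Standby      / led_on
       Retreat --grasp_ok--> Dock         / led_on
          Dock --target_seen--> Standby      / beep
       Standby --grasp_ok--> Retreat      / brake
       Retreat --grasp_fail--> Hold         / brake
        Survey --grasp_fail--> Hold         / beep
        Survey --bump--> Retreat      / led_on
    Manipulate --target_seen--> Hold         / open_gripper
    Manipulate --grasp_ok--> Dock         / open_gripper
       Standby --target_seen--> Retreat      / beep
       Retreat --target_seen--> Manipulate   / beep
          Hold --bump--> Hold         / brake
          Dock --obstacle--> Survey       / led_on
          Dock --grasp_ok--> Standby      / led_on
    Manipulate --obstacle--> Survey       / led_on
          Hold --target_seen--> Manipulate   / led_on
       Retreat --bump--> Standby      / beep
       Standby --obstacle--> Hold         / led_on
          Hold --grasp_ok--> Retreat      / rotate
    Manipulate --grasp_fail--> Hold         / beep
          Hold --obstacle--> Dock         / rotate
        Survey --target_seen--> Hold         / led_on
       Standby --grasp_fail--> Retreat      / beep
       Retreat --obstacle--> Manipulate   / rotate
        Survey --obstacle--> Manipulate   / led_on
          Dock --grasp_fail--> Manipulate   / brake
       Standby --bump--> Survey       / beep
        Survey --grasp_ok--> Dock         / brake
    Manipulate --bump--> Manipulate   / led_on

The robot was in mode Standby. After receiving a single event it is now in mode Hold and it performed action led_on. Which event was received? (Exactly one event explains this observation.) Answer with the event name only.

try bump: (Standby, bump) → (Survey, beep)
try obstacle: (Standby, obstacle) → (Hold, led_on)  ← matches
try target_seen: (Standby, target_seen) → (Retreat, beep)
try grasp_ok: (Standby, grasp_ok) → (Retreat, brake)
try grasp_fail: (Standby, grasp_fail) → (Retreat, beep)

obstacle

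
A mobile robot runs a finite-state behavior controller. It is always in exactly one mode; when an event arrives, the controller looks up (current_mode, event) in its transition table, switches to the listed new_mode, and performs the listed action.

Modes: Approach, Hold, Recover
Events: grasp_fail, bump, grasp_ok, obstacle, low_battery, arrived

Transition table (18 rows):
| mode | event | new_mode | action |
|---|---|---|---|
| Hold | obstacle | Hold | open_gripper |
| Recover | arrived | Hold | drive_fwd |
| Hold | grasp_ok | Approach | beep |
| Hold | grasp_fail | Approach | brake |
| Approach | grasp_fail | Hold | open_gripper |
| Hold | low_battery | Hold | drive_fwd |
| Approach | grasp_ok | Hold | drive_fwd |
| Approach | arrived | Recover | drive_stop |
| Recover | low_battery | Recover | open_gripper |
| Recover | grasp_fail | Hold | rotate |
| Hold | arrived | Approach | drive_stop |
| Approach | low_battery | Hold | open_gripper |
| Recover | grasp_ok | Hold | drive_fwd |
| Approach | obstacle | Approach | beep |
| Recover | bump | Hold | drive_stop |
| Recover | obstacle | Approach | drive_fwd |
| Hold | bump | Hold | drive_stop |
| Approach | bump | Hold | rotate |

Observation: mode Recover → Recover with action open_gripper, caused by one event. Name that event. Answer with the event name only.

low_battery

try grasp_fail: (Recover, grasp_fail) → (Hold, rotate)
try bump: (Recover, bump) → (Hold, drive_stop)
try grasp_ok: (Recover, grasp_ok) → (Hold, drive_fwd)
try obstacle: (Recover, obstacle) → (Approach, drive_fwd)
try low_battery: (Recover, low_battery) → (Recover, open_gripper)  ← matches
try arrived: (Recover, arrived) → (Hold, drive_fwd)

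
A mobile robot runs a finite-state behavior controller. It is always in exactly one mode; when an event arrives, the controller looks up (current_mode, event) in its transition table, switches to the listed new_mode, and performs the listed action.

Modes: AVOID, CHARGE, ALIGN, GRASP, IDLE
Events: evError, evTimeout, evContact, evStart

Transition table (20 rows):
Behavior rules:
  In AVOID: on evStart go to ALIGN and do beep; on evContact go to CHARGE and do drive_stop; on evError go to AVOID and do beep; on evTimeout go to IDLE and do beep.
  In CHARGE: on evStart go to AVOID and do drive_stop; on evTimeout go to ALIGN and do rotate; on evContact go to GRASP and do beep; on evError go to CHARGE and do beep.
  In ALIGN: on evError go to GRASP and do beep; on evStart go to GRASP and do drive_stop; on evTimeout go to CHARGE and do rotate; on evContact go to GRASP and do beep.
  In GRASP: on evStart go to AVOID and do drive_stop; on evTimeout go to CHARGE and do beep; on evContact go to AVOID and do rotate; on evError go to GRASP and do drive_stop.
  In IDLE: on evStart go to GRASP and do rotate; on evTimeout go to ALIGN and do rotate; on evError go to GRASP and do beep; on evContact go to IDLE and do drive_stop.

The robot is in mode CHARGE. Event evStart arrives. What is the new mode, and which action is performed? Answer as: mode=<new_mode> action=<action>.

current mode = CHARGE; filter table to that mode:
  (CHARGE, evStart) → (AVOID, drive_stop)  ← event matches
  (CHARGE, evTimeout) → (ALIGN, rotate)
  (CHARGE, evContact) → (GRASP, beep)
  (CHARGE, evError) → (CHARGE, beep)
event = evStart selects (AVOID, drive_stop)

mode=AVOID action=drive_stop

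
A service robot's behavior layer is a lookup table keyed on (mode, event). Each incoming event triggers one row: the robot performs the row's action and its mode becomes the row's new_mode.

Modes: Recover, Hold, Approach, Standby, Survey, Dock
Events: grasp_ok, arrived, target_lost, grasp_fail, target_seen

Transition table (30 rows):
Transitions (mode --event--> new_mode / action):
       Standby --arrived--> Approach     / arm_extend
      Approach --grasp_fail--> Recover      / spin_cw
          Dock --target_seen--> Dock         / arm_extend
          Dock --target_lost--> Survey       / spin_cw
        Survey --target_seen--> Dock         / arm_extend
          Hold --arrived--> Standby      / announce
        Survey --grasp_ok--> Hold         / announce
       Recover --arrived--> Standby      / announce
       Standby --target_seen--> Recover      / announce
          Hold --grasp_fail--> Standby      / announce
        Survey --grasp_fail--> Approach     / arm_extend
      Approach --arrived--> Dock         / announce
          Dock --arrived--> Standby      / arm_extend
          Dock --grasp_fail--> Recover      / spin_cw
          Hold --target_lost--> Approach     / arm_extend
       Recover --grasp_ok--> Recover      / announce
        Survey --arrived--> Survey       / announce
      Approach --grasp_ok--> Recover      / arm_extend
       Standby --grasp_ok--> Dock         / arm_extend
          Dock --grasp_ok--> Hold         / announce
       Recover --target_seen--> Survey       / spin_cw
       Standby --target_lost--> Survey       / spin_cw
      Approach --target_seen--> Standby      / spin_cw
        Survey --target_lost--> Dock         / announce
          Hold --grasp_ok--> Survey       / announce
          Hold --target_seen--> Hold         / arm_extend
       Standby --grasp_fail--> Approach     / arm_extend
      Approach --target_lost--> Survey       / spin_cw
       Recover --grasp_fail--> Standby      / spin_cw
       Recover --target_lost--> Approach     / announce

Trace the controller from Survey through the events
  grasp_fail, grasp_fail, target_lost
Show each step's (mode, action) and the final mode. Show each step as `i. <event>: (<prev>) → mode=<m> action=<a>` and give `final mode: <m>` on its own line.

1. grasp_fail: (Survey) → mode=Approach action=arm_extend
2. grasp_fail: (Approach) → mode=Recover action=spin_cw
3. target_lost: (Recover) → mode=Approach action=announce

final mode: Approach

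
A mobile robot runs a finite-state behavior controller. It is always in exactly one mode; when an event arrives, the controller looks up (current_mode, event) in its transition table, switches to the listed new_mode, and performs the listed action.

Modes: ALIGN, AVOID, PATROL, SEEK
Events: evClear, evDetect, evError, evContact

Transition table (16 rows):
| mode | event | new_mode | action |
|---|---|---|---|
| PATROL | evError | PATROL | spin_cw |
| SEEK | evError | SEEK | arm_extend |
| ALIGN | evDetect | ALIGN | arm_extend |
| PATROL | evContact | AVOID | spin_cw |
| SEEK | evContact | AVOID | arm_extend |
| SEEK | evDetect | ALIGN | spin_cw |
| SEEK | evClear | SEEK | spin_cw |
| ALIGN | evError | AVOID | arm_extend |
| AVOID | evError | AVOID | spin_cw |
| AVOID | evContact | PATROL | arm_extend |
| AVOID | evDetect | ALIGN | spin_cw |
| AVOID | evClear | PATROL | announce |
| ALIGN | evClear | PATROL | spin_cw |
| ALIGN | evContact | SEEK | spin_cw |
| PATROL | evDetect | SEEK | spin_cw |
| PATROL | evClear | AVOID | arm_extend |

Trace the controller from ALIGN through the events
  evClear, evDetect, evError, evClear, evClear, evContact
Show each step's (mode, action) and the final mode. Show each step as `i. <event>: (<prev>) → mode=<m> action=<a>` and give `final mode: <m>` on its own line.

1. evClear: (ALIGN) → mode=PATROL action=spin_cw
2. evDetect: (PATROL) → mode=SEEK action=spin_cw
3. evError: (SEEK) → mode=SEEK action=arm_extend
4. evClear: (SEEK) → mode=SEEK action=spin_cw
5. evClear: (SEEK) → mode=SEEK action=spin_cw
6. evContact: (SEEK) → mode=AVOID action=arm_extend

final mode: AVOID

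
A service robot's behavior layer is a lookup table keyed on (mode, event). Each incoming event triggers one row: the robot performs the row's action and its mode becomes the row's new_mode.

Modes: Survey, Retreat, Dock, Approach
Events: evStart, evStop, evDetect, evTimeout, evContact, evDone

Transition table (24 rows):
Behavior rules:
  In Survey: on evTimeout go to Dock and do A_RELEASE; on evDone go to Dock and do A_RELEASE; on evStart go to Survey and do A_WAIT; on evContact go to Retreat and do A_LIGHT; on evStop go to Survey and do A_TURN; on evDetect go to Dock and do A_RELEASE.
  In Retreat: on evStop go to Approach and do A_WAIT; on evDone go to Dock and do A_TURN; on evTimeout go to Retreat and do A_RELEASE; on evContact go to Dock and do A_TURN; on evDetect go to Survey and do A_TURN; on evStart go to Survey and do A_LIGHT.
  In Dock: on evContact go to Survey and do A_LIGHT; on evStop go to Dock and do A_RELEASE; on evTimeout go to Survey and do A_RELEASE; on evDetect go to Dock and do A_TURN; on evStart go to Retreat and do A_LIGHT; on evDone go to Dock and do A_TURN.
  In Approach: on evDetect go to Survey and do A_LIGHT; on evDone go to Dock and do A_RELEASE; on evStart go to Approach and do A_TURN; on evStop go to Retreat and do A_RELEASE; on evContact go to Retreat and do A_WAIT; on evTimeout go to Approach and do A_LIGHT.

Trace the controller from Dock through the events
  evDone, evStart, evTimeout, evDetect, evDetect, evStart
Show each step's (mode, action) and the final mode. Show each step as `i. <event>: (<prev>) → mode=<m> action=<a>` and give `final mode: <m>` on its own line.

final mode: Retreat

1. evDone: (Dock) → mode=Dock action=A_TURN
2. evStart: (Dock) → mode=Retreat action=A_LIGHT
3. evTimeout: (Retreat) → mode=Retreat action=A_RELEASE
4. evDetect: (Retreat) → mode=Survey action=A_TURN
5. evDetect: (Survey) → mode=Dock action=A_RELEASE
6. evStart: (Dock) → mode=Retreat action=A_LIGHT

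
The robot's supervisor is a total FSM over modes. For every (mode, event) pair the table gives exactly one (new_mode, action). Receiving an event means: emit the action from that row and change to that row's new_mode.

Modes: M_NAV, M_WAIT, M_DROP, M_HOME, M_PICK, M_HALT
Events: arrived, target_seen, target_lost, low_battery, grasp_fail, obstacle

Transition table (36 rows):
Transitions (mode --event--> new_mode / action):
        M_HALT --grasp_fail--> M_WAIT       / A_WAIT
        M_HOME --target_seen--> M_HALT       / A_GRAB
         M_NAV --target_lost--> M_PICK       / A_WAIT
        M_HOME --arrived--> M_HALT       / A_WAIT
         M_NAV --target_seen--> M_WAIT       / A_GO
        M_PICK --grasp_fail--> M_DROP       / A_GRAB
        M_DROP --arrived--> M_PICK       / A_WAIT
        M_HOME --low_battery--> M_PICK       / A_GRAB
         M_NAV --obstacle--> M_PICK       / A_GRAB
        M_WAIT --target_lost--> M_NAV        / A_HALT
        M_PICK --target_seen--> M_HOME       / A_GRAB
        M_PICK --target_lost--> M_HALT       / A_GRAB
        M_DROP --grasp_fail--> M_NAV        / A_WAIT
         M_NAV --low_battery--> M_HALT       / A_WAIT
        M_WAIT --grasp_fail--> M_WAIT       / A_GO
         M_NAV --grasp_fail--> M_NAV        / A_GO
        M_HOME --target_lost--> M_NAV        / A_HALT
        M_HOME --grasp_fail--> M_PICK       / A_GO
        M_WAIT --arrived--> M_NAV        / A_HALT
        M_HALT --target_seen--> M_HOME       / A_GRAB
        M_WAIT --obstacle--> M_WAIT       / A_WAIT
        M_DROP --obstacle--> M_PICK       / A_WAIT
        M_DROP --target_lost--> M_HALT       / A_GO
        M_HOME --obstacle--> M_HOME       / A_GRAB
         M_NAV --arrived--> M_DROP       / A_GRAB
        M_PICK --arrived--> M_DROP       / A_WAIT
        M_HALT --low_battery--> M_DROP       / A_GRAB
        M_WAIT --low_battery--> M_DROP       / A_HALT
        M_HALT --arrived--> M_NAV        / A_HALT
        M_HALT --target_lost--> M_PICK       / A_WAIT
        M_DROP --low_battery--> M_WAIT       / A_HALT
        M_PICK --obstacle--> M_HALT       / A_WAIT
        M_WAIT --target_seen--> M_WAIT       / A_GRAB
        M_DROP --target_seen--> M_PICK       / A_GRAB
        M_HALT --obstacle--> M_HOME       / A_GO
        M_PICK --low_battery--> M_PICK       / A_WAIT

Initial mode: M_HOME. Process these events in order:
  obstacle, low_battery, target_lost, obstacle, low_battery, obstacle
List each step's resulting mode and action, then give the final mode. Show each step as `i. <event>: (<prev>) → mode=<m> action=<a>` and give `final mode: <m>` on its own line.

1. obstacle: (M_HOME) → mode=M_HOME action=A_GRAB
2. low_battery: (M_HOME) → mode=M_PICK action=A_GRAB
3. target_lost: (M_PICK) → mode=M_HALT action=A_GRAB
4. obstacle: (M_HALT) → mode=M_HOME action=A_GO
5. low_battery: (M_HOME) → mode=M_PICK action=A_GRAB
6. obstacle: (M_PICK) → mode=M_HALT action=A_WAIT

final mode: M_HALT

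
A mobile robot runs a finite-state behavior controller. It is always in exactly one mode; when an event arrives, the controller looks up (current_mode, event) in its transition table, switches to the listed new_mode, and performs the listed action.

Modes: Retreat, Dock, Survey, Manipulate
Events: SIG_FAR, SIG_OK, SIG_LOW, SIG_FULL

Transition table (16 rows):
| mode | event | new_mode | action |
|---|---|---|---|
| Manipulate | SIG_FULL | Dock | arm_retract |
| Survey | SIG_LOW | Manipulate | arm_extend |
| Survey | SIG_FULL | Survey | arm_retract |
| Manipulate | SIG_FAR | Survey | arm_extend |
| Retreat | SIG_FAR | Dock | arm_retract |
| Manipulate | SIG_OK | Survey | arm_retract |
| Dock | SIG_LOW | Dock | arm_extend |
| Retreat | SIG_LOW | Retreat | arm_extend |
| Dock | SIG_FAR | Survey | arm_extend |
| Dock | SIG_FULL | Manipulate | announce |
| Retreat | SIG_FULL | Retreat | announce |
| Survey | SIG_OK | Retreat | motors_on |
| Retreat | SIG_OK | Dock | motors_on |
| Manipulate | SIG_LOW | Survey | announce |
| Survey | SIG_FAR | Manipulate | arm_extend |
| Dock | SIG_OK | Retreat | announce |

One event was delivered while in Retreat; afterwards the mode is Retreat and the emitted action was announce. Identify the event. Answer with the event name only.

SIG_FULL

try SIG_FAR: (Retreat, SIG_FAR) → (Dock, arm_retract)
try SIG_OK: (Retreat, SIG_OK) → (Dock, motors_on)
try SIG_LOW: (Retreat, SIG_LOW) → (Retreat, arm_extend)
try SIG_FULL: (Retreat, SIG_FULL) → (Retreat, announce)  ← matches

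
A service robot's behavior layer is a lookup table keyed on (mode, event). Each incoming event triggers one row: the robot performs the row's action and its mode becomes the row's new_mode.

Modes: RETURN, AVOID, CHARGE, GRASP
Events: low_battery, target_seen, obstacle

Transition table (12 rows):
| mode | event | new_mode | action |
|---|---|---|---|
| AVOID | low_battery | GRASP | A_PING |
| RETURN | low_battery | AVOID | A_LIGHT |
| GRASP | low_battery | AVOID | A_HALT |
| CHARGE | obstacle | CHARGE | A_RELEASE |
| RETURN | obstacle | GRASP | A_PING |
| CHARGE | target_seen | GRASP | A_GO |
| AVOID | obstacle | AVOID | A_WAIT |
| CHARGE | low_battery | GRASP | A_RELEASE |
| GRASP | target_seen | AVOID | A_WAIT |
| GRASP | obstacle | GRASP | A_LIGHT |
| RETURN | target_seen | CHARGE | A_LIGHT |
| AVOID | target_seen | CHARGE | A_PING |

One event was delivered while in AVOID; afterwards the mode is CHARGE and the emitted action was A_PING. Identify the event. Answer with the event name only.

target_seen

try low_battery: (AVOID, low_battery) → (GRASP, A_PING)
try target_seen: (AVOID, target_seen) → (CHARGE, A_PING)  ← matches
try obstacle: (AVOID, obstacle) → (AVOID, A_WAIT)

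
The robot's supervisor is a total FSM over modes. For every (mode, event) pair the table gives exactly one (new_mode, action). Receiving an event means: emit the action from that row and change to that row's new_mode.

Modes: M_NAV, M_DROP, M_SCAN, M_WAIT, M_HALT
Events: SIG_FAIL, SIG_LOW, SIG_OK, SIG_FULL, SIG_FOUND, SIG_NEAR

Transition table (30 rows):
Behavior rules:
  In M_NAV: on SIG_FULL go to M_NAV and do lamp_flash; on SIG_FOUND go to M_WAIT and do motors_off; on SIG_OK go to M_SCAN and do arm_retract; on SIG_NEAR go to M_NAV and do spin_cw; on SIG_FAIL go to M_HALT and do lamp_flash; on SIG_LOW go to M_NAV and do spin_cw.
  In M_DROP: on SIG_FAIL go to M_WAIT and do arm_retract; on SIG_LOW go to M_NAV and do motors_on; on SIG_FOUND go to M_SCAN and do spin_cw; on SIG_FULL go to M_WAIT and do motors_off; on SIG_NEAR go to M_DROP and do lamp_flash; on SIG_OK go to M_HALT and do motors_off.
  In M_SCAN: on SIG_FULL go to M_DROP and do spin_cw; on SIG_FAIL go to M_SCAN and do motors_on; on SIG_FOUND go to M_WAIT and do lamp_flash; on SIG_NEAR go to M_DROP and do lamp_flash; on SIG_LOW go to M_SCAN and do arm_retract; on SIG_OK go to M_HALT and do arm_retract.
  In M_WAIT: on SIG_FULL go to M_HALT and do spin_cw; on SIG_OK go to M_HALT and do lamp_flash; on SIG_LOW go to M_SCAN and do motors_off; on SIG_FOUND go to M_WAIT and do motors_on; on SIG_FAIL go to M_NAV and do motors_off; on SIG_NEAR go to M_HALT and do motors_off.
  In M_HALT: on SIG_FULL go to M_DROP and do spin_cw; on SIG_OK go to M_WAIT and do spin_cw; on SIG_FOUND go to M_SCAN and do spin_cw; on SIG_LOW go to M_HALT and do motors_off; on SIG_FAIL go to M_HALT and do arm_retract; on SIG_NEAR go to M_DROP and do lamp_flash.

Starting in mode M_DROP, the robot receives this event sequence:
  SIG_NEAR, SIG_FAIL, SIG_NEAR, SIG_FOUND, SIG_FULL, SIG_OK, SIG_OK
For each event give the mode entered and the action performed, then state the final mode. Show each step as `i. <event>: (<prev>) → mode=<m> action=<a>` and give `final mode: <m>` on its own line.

1. SIG_NEAR: (M_DROP) → mode=M_DROP action=lamp_flash
2. SIG_FAIL: (M_DROP) → mode=M_WAIT action=arm_retract
3. SIG_NEAR: (M_WAIT) → mode=M_HALT action=motors_off
4. SIG_FOUND: (M_HALT) → mode=M_SCAN action=spin_cw
5. SIG_FULL: (M_SCAN) → mode=M_DROP action=spin_cw
6. SIG_OK: (M_DROP) → mode=M_HALT action=motors_off
7. SIG_OK: (M_HALT) → mode=M_WAIT action=spin_cw

final mode: M_WAIT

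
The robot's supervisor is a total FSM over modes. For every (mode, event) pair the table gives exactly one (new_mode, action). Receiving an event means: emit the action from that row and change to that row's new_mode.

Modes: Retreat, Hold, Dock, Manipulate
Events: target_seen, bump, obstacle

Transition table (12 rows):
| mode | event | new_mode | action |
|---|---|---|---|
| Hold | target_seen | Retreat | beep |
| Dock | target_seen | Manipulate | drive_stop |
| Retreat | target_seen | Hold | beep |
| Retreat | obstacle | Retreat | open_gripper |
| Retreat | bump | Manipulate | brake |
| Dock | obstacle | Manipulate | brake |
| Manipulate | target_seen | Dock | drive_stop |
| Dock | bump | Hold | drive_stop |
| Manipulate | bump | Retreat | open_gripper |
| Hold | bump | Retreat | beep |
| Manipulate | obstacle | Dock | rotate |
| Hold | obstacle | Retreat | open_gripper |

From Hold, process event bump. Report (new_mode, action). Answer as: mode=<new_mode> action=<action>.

current mode = Hold; filter table to that mode:
  (Hold, target_seen) → (Retreat, beep)
  (Hold, bump) → (Retreat, beep)  ← event matches
  (Hold, obstacle) → (Retreat, open_gripper)
event = bump selects (Retreat, beep)

mode=Retreat action=beep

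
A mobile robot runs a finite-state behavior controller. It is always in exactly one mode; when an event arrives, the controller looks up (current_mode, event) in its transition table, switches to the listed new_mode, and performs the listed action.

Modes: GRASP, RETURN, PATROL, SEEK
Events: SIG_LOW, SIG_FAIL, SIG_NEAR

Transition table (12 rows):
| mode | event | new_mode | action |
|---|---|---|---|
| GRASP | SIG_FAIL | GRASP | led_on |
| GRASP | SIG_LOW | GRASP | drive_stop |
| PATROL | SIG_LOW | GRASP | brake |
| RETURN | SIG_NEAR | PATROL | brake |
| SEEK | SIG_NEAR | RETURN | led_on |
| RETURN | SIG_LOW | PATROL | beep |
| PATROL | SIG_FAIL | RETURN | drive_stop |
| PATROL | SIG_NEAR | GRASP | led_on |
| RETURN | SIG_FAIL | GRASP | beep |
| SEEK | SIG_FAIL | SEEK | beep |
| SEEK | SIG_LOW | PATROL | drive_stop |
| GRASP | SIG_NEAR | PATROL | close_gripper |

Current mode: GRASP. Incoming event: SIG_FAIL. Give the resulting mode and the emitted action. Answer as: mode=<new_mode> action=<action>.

mode=GRASP action=led_on

current mode = GRASP; filter table to that mode:
  (GRASP, SIG_FAIL) → (GRASP, led_on)  ← event matches
  (GRASP, SIG_LOW) → (GRASP, drive_stop)
  (GRASP, SIG_NEAR) → (PATROL, close_gripper)
event = SIG_FAIL selects (GRASP, led_on)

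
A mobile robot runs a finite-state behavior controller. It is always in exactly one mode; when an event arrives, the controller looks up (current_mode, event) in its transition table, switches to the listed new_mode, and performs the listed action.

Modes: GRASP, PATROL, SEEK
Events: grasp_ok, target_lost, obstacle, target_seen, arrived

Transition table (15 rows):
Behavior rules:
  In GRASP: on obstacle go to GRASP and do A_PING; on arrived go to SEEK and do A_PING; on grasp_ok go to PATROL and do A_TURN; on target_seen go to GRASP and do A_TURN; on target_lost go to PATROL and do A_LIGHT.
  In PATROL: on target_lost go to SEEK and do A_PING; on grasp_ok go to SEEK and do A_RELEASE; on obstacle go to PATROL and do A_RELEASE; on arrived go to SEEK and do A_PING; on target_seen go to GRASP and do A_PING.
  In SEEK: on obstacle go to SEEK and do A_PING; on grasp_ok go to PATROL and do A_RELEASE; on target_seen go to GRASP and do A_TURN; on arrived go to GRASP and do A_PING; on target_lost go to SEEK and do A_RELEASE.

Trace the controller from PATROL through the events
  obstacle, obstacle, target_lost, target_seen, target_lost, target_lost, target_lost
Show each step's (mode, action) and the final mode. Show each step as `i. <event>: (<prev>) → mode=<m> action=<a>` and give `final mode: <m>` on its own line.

final mode: SEEK

1. obstacle: (PATROL) → mode=PATROL action=A_RELEASE
2. obstacle: (PATROL) → mode=PATROL action=A_RELEASE
3. target_lost: (PATROL) → mode=SEEK action=A_PING
4. target_seen: (SEEK) → mode=GRASP action=A_TURN
5. target_lost: (GRASP) → mode=PATROL action=A_LIGHT
6. target_lost: (PATROL) → mode=SEEK action=A_PING
7. target_lost: (SEEK) → mode=SEEK action=A_RELEASE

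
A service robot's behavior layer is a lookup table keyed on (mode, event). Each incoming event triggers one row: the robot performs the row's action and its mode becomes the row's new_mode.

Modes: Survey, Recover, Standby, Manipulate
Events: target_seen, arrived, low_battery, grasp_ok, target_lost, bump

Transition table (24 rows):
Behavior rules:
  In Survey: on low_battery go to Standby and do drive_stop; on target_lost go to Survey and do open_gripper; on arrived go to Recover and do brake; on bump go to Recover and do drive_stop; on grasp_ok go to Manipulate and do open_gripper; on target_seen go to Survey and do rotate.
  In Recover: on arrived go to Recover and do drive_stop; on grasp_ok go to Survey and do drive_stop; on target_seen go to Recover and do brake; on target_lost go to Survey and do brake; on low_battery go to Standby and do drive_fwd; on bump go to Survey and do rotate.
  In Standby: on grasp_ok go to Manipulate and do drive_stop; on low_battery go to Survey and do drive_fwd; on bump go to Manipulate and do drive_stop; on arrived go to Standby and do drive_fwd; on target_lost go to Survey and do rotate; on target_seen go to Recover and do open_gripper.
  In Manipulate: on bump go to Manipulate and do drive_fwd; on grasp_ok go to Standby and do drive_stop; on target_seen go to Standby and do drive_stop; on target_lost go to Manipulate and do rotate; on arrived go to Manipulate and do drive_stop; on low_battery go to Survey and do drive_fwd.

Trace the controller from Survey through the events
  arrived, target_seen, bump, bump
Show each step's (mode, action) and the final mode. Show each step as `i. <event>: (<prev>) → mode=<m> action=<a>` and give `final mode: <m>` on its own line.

final mode: Recover

1. arrived: (Survey) → mode=Recover action=brake
2. target_seen: (Recover) → mode=Recover action=brake
3. bump: (Recover) → mode=Survey action=rotate
4. bump: (Survey) → mode=Recover action=drive_stop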